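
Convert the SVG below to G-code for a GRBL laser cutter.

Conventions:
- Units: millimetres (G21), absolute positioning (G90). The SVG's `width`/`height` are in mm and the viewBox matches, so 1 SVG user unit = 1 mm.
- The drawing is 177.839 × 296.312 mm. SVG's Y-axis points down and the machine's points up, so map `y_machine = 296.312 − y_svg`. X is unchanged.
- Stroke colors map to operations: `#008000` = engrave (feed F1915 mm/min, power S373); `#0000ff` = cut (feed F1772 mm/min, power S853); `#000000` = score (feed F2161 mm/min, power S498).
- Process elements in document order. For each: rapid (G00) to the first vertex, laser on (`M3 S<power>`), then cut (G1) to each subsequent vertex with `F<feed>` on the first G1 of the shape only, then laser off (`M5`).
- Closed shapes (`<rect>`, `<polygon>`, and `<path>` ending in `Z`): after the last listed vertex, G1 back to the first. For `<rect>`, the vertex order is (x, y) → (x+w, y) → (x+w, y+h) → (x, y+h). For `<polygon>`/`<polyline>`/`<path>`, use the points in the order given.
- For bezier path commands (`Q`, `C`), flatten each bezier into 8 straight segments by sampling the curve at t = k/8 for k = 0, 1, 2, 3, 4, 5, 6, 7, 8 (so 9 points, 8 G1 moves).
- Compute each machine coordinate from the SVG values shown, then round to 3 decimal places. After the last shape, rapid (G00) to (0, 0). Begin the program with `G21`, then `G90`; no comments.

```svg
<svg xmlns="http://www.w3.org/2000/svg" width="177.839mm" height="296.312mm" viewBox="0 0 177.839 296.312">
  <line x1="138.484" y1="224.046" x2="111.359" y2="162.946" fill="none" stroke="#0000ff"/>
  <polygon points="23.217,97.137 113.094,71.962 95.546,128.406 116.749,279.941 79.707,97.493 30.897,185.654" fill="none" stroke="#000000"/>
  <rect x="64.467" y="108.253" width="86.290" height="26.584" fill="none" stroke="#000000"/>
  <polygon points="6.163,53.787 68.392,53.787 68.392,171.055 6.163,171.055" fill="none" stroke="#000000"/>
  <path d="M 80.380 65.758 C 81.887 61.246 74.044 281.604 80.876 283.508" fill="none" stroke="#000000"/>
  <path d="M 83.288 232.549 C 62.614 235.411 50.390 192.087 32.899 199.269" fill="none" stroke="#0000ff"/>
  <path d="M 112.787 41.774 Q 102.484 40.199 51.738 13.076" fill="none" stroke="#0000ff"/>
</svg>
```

G21
G90
G00 X138.484 Y72.266
M3 S853
G1 X111.359 Y133.366 F1772
M5
G00 X23.217 Y199.175
M3 S498
G1 X113.094 Y224.350 F2161
G1 X95.546 Y167.906
G1 X116.749 Y16.371
G1 X79.707 Y198.819
G1 X30.897 Y110.658
G1 X23.217 Y199.175
M5
G00 X64.467 Y188.059
M3 S498
G1 X150.757 Y188.059 F2161
G1 X150.757 Y161.475
G1 X64.467 Y161.475
G1 X64.467 Y188.059
M5
G00 X6.163 Y242.525
M3 S498
G1 X68.392 Y242.525 F2161
G1 X68.392 Y125.257
G1 X6.163 Y125.257
G1 X6.163 Y242.525
M5
G00 X80.380 Y230.554
M3 S498
G1 X80.554 Y222.571 F2161
G1 X80.133 Y198.702
G1 X79.398 Y164.141
G1 X78.631 Y124.085
G1 X78.114 Y83.728
G1 X78.128 Y48.265
G1 X78.955 Y22.892
G1 X80.876 Y12.804
M5
G00 X83.288 Y63.763
M3 S853
G1 X75.905 Y64.666 F1772
G1 X69.153 Y68.766
G1 X62.871 Y74.929
G1 X56.900 Y82.023
G1 X51.078 Y88.915
G1 X45.244 Y94.470
G1 X39.238 Y97.558
G1 X32.899 Y97.043
M5
G00 X112.787 Y254.538
M3 S853
G1 X109.579 Y255.331 F1772
G1 X105.108 Y256.922
G1 X99.372 Y259.312
G1 X92.373 Y262.500
G1 X84.110 Y266.486
G1 X74.583 Y271.271
G1 X63.793 Y276.854
G1 X51.738 Y283.236
M5
G00 X0.000 Y0.000

1 u = 1 mm; y_m = 296.312 − y.

[1] `<line>` line segment, #0000ff→cut S853 F1772: (138.484,72.266) → (111.359,133.366)

[2] `<polygon>` closed polygon, #000000→score S498 F2161: (23.217,199.175) → (113.094,224.350) → (95.546,167.906) → (116.749,16.371) → (79.707,198.819) → (30.897,110.658) → (23.217,199.175) (closed)

[3] `<rect>` rectangle, #000000→score S498 F2161: (64.467,188.059) → (150.757,188.059) → (150.757,161.475) → (64.467,161.475) → (64.467,188.059) (closed)

[4] `<polygon>` rectangle, #000000→score S498 F2161: (6.163,242.525) → (68.392,242.525) → (68.392,125.257) → (6.163,125.257) → (6.163,242.525) (closed)

[5] `<path>` cubic bezier, #000000→score S498 F2161: (80.380,230.554) → (80.554,222.571) → (80.133,198.702) → (79.398,164.141) → (78.631,124.085) → (78.114,83.728) → (78.128,48.265) → (78.955,22.892) → (80.876,12.804)

[6] `<path>` cubic bezier, #0000ff→cut S853 F1772: (83.288,63.763) → (75.905,64.666) → (69.153,68.766) → (62.871,74.929) → (56.900,82.023) → (51.078,88.915) → (45.244,94.470) → (39.238,97.558) → (32.899,97.043)

[7] `<path>` quadratic bezier, #0000ff→cut S853 F1772: (112.787,254.538) → (109.579,255.331) → (105.108,256.922) → (99.372,259.312) → (92.373,262.500) → (84.110,266.486) → (74.583,271.271) → (63.793,276.854) → (51.738,283.236)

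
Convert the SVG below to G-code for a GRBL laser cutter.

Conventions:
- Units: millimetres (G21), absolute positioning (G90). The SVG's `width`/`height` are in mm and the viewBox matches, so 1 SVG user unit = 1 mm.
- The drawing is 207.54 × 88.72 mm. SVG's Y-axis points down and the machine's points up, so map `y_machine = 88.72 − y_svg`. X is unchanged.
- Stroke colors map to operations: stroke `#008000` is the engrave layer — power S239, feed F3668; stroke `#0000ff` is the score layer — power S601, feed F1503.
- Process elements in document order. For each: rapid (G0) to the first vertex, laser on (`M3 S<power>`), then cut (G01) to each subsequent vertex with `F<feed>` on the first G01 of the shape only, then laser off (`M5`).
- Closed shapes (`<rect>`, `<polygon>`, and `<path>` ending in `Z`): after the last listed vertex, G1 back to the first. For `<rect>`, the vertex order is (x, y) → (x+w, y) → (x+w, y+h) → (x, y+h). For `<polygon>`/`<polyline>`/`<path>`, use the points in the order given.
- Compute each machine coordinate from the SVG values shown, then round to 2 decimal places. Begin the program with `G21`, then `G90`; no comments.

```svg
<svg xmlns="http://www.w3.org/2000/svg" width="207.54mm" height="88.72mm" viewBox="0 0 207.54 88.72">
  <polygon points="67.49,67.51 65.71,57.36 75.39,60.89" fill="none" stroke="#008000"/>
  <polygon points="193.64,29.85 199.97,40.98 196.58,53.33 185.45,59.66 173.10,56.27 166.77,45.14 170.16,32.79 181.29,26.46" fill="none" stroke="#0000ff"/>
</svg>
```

1 u = 1 mm; y_m = 88.72 − y.

[1] `<polygon>` regular polygon, #008000→engrave S239 F3668: (67.49,21.21) → (65.71,31.36) → (75.39,27.83) → (67.49,21.21) (closed)

[2] `<polygon>` regular polygon, #0000ff→score S601 F1503: (193.64,58.87) → (199.97,47.74) → (196.58,35.39) → (185.45,29.06) → (173.10,32.45) → (166.77,43.58) → (170.16,55.93) → (181.29,62.26) → (193.64,58.87) (closed)

G21
G90
G0 X67.49 Y21.21
M3 S239
G01 X65.71 Y31.36 F3668
G01 X75.39 Y27.83
G01 X67.49 Y21.21
M5
G0 X193.64 Y58.87
M3 S601
G01 X199.97 Y47.74 F1503
G01 X196.58 Y35.39
G01 X185.45 Y29.06
G01 X173.10 Y32.45
G01 X166.77 Y43.58
G01 X170.16 Y55.93
G01 X181.29 Y62.26
G01 X193.64 Y58.87
M5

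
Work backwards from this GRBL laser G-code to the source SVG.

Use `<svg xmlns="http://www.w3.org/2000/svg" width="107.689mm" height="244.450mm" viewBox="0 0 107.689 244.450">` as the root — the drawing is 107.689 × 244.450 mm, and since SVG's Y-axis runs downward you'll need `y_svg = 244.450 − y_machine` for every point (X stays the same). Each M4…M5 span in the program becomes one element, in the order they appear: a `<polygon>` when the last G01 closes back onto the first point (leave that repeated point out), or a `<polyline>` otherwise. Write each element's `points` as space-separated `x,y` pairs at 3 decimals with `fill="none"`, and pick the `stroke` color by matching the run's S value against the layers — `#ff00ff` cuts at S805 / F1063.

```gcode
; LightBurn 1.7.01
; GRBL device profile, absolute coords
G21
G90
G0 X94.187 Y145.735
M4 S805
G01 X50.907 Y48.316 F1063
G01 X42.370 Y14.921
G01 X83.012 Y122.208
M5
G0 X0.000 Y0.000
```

y_svg = 244.450 − y_m. Every run uses S805, so all elements get stroke `#ff00ff` (cut).

[1] open run; points: 94.187,98.715 50.907,196.134 42.370,229.529 83.012,122.242

<svg xmlns="http://www.w3.org/2000/svg" width="107.689mm" height="244.450mm" viewBox="0 0 107.689 244.450">
  <polyline points="94.187,98.715 50.907,196.134 42.370,229.529 83.012,122.242" fill="none" stroke="#ff00ff"/>
</svg>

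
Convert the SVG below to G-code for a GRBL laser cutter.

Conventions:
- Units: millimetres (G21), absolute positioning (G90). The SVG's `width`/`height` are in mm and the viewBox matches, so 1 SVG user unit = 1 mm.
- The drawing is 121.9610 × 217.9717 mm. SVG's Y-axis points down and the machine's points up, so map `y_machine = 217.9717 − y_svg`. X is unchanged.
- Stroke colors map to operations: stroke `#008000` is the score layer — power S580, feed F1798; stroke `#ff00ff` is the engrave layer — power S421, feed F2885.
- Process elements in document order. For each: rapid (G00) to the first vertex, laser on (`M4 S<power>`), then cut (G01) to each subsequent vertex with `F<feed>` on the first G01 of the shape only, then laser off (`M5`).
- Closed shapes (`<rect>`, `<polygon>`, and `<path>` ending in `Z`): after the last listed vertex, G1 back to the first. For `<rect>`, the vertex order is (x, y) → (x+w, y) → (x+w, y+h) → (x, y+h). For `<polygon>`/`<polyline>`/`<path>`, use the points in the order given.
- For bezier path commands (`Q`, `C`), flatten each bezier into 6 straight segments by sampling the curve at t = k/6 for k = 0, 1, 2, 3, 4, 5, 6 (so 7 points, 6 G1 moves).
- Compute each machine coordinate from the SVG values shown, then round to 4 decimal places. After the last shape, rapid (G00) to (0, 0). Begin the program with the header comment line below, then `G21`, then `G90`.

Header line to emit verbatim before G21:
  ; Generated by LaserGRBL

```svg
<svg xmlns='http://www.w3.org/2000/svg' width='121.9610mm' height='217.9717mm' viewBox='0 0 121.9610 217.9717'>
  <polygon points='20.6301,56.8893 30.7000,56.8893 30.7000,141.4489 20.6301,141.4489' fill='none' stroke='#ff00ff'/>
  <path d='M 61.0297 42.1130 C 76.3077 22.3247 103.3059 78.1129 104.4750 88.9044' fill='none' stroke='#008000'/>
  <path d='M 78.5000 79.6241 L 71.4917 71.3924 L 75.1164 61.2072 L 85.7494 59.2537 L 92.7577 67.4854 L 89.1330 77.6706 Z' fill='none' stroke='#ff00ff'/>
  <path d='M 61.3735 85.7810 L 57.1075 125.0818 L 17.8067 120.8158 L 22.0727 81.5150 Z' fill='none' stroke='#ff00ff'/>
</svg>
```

viewBox `0 0 121.9610 217.9717` with mm width/height → 1 unit = 1 mm. Flip: y_m = 217.9717 − y_svg.

**Shape 1** — `<polygon>` rectangle, stroke `#ff00ff` → engrave (S421, F2885). Machine vertices: (20.6301,161.0824) → (30.7000,161.0824) → (30.7000,76.5228) → (20.6301,76.5228) → (20.6301,161.0824). Closed: final G1 returns to the first vertex.

**Shape 2** — `<path>` cubic bezier, stroke `#008000` → score (S580, F1798). Control points (SVG): P0=(61.0297,42.1130), P1=(76.3077,22.3247), P2=(103.3059,78.1129), P3=(104.4750,88.9044); sampled at t=k/6. Machine vertices: (61.0297,175.8587) → (69.4715,180.0130) → (78.8237,174.9205) → (88.0432,163.9304) → (96.0869,150.3920) → (101.9119,137.6546) → (104.4750,129.0673). Open path.

**Shape 3** — `<path>` regular polygon, stroke `#ff00ff` → engrave (S421, F2885). Machine vertices: (78.5000,138.3476) → (71.4917,146.5793) → (75.1164,156.7645) → (85.7494,158.7180) → (92.7577,150.4863) → (89.1330,140.3011) → (78.5000,138.3476). Closed: final G1 returns to the first vertex.

**Shape 4** — `<path>` regular polygon, stroke `#ff00ff` → engrave (S421, F2885). Machine vertices: (61.3735,132.1907) → (57.1075,92.8899) → (17.8067,97.1559) → (22.0727,136.4567) → (61.3735,132.1907). Closed: final G1 returns to the first vertex.

; Generated by LaserGRBL
G21
G90
G00 X20.6301 Y161.0824
M4 S421
G01 X30.7000 Y161.0824 F2885
G01 X30.7000 Y76.5228
G01 X20.6301 Y76.5228
G01 X20.6301 Y161.0824
M5
G00 X61.0297 Y175.8587
M4 S580
G01 X69.4715 Y180.0130 F1798
G01 X78.8237 Y174.9205
G01 X88.0432 Y163.9304
G01 X96.0869 Y150.3920
G01 X101.9119 Y137.6546
G01 X104.4750 Y129.0673
M5
G00 X78.5000 Y138.3476
M4 S421
G01 X71.4917 Y146.5793 F2885
G01 X75.1164 Y156.7645
G01 X85.7494 Y158.7180
G01 X92.7577 Y150.4863
G01 X89.1330 Y140.3011
G01 X78.5000 Y138.3476
M5
G00 X61.3735 Y132.1907
M4 S421
G01 X57.1075 Y92.8899 F2885
G01 X17.8067 Y97.1559
G01 X22.0727 Y136.4567
G01 X61.3735 Y132.1907
M5
G00 X0.0000 Y0.0000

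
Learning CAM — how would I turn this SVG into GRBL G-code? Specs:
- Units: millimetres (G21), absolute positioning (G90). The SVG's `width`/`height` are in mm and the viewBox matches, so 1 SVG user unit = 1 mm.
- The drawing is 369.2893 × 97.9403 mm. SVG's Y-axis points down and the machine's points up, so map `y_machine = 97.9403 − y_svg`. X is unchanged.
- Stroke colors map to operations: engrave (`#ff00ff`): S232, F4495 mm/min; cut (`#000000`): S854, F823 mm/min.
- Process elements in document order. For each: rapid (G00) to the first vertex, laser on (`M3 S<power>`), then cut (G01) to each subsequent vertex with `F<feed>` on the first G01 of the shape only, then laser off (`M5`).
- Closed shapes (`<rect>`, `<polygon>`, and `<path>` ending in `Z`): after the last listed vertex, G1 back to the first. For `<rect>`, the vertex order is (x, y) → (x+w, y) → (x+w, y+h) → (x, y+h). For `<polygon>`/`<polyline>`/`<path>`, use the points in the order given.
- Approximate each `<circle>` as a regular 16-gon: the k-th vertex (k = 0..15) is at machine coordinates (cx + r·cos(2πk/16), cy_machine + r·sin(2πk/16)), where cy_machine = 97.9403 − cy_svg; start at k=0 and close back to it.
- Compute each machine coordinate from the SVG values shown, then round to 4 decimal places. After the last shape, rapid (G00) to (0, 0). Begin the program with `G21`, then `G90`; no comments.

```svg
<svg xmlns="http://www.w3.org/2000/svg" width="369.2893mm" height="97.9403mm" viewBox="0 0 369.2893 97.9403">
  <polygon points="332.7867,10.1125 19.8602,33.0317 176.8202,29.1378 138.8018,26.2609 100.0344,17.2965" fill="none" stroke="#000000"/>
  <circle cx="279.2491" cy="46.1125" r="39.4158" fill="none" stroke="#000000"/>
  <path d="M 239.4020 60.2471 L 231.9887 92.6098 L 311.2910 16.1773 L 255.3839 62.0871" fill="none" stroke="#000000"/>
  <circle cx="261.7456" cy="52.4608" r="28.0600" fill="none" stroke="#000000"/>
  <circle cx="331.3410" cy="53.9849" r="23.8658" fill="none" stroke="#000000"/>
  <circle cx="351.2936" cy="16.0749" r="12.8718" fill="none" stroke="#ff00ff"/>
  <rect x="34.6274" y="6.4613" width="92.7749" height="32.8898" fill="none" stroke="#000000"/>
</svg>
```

Since the viewBox matches the mm dimensions, user units are millimetres directly. The only transform is the Y-flip y_m = 97.9403 − y_svg.

Shape 1 is a closed polygon drawn with `<polygon>`. Its stroke #000000 means cut at S854, F823. After flipping Y the toolpath is (332.7867,87.8278) → (19.8602,64.9086) → (176.8202,68.8025) → (138.8018,71.6794) → (100.0344,80.6438) → (332.7867,87.8278), returning to the start.

Shape 2 is a circle drawn with `<circle>`. Its stroke #000000 means cut at S854, F823. After flipping Y the toolpath is (318.6649,51.8278) → (315.6646,66.9116) → (307.1203,79.6990) → (294.3329,88.2433) → (279.2491,91.2436) → (264.1653,88.2433) → (251.3779,79.6990) → (242.8336,66.9116) → (239.8333,51.8278) → (242.8336,36.7440) → (251.3779,23.9566) → (264.1653,15.4123) → (279.2491,12.4120) → (294.3329,15.4123) → (307.1203,23.9566) → (315.6646,36.7440) → (318.6649,51.8278), returning to the start.

Shape 3 is a open polyline drawn with `<path>`. Its stroke #000000 means cut at S854, F823. After flipping Y the toolpath is (239.4020,37.6932) → (231.9887,5.3305) → (311.2910,81.7630) → (255.3839,35.8532).

Shape 4 is a circle drawn with `<circle>`. Its stroke #000000 means cut at S854, F823. After flipping Y the toolpath is (289.8056,45.4795) → (287.6697,56.2176) → (281.5870,65.3209) → (272.4837,71.4036) → (261.7456,73.5395) → (251.0075,71.4036) → (241.9042,65.3209) → (235.8215,56.2176) → (233.6856,45.4795) → (235.8215,34.7414) → (241.9042,25.6381) → (251.0075,19.5554) → (261.7456,17.4195) → (272.4837,19.5554) → (281.5870,25.6381) → (287.6697,34.7414) → (289.8056,45.4795), returning to the start.

Shape 5 is a circle drawn with `<circle>`. Its stroke #000000 means cut at S854, F823. After flipping Y the toolpath is (355.2068,43.9554) → (353.3901,53.0884) → (348.2167,60.8311) → (340.4740,66.0045) → (331.3410,67.8212) → (322.2080,66.0045) → (314.4653,60.8311) → (309.2919,53.0884) → (307.4752,43.9554) → (309.2919,34.8224) → (314.4653,27.0797) → (322.2080,21.9063) → (331.3410,20.0896) → (340.4740,21.9063) → (348.2167,27.0797) → (353.3901,34.8224) → (355.2068,43.9554), returning to the start.

Shape 6 is a circle drawn with `<circle>`. Its stroke #ff00ff means engrave at S232, F4495. After flipping Y the toolpath is (364.1654,81.8654) → (363.1856,86.7912) → (360.3953,90.9671) → (356.2194,93.7574) → (351.2936,94.7372) → (346.3678,93.7574) → (342.1919,90.9671) → (339.4016,86.7912) → (338.4218,81.8654) → (339.4016,76.9396) → (342.1919,72.7637) → (346.3678,69.9734) → (351.2936,68.9936) → (356.2194,69.9734) → (360.3953,72.7637) → (363.1856,76.9396) → (364.1654,81.8654), returning to the start.

Shape 7 is a rectangle drawn with `<rect>`. Its stroke #000000 means cut at S854, F823. After flipping Y the toolpath is (34.6274,91.4790) → (127.4023,91.4790) → (127.4023,58.5892) → (34.6274,58.5892) → (34.6274,91.4790), returning to the start.

G21
G90
G00 X332.7867 Y87.8278
M3 S854
G01 X19.8602 Y64.9086 F823
G01 X176.8202 Y68.8025
G01 X138.8018 Y71.6794
G01 X100.0344 Y80.6438
G01 X332.7867 Y87.8278
M5
G00 X318.6649 Y51.8278
M3 S854
G01 X315.6646 Y66.9116 F823
G01 X307.1203 Y79.6990
G01 X294.3329 Y88.2433
G01 X279.2491 Y91.2436
G01 X264.1653 Y88.2433
G01 X251.3779 Y79.6990
G01 X242.8336 Y66.9116
G01 X239.8333 Y51.8278
G01 X242.8336 Y36.7440
G01 X251.3779 Y23.9566
G01 X264.1653 Y15.4123
G01 X279.2491 Y12.4120
G01 X294.3329 Y15.4123
G01 X307.1203 Y23.9566
G01 X315.6646 Y36.7440
G01 X318.6649 Y51.8278
M5
G00 X239.4020 Y37.6932
M3 S854
G01 X231.9887 Y5.3305 F823
G01 X311.2910 Y81.7630
G01 X255.3839 Y35.8532
M5
G00 X289.8056 Y45.4795
M3 S854
G01 X287.6697 Y56.2176 F823
G01 X281.5870 Y65.3209
G01 X272.4837 Y71.4036
G01 X261.7456 Y73.5395
G01 X251.0075 Y71.4036
G01 X241.9042 Y65.3209
G01 X235.8215 Y56.2176
G01 X233.6856 Y45.4795
G01 X235.8215 Y34.7414
G01 X241.9042 Y25.6381
G01 X251.0075 Y19.5554
G01 X261.7456 Y17.4195
G01 X272.4837 Y19.5554
G01 X281.5870 Y25.6381
G01 X287.6697 Y34.7414
G01 X289.8056 Y45.4795
M5
G00 X355.2068 Y43.9554
M3 S854
G01 X353.3901 Y53.0884 F823
G01 X348.2167 Y60.8311
G01 X340.4740 Y66.0045
G01 X331.3410 Y67.8212
G01 X322.2080 Y66.0045
G01 X314.4653 Y60.8311
G01 X309.2919 Y53.0884
G01 X307.4752 Y43.9554
G01 X309.2919 Y34.8224
G01 X314.4653 Y27.0797
G01 X322.2080 Y21.9063
G01 X331.3410 Y20.0896
G01 X340.4740 Y21.9063
G01 X348.2167 Y27.0797
G01 X353.3901 Y34.8224
G01 X355.2068 Y43.9554
M5
G00 X364.1654 Y81.8654
M3 S232
G01 X363.1856 Y86.7912 F4495
G01 X360.3953 Y90.9671
G01 X356.2194 Y93.7574
G01 X351.2936 Y94.7372
G01 X346.3678 Y93.7574
G01 X342.1919 Y90.9671
G01 X339.4016 Y86.7912
G01 X338.4218 Y81.8654
G01 X339.4016 Y76.9396
G01 X342.1919 Y72.7637
G01 X346.3678 Y69.9734
G01 X351.2936 Y68.9936
G01 X356.2194 Y69.9734
G01 X360.3953 Y72.7637
G01 X363.1856 Y76.9396
G01 X364.1654 Y81.8654
M5
G00 X34.6274 Y91.4790
M3 S854
G01 X127.4023 Y91.4790 F823
G01 X127.4023 Y58.5892
G01 X34.6274 Y58.5892
G01 X34.6274 Y91.4790
M5
G00 X0.0000 Y0.0000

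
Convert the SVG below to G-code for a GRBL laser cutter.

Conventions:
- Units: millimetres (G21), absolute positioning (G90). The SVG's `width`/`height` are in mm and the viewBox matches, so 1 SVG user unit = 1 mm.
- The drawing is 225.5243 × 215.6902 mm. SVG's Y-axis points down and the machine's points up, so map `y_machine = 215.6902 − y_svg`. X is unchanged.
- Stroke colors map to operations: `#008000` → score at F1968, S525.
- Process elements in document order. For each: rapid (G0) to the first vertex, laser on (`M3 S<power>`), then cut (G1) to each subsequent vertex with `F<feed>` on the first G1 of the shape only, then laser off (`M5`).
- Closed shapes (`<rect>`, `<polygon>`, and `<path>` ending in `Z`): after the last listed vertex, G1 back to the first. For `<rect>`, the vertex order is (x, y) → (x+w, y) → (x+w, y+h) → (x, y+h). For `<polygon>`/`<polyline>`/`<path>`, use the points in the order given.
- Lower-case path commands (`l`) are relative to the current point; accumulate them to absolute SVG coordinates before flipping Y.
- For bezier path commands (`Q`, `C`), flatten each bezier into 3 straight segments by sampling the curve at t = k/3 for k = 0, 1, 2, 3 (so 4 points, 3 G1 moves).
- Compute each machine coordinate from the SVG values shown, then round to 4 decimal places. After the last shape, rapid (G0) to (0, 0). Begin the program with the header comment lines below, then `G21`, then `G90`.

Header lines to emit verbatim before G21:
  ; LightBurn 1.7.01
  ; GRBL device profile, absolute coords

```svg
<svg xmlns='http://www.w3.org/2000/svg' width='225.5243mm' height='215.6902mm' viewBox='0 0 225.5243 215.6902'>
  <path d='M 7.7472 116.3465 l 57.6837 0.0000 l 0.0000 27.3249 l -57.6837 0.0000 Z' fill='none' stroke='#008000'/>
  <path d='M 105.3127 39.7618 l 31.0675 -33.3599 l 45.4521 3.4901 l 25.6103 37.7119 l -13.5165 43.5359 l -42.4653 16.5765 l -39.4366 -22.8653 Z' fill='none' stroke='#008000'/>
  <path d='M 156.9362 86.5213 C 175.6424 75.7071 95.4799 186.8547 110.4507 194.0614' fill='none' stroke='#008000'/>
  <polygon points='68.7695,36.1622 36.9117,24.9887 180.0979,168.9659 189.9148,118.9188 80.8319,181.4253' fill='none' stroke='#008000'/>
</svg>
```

; LightBurn 1.7.01
; GRBL device profile, absolute coords
G21
G90
G0 X7.7472 Y99.3437
M3 S525
G1 X65.4309 Y99.3437 F1968
G1 X65.4309 Y72.0188
G1 X7.7472 Y72.0188
G1 X7.7472 Y99.3437
M5
G0 X105.3127 Y175.9284
M3 S525
G1 X136.3802 Y209.2883 F1968
G1 X181.8323 Y205.7982
G1 X207.4426 Y168.0863
G1 X193.9261 Y124.5504
G1 X151.4608 Y107.9739
G1 X112.0242 Y130.8392
G1 X105.3127 Y175.9284
M5
G0 X156.9362 Y129.1689
M3 S525
G1 X149.8714 Y107.6959 F1968
G1 X120.0057 Y55.1157
G1 X110.4507 Y21.6288
M5
G0 X68.7695 Y179.5280
M3 S525
G1 X36.9117 Y190.7015 F1968
G1 X180.0979 Y46.7243
G1 X189.9148 Y96.7714
G1 X80.8319 Y34.2649
G1 X68.7695 Y179.5280
M5
G0 X0.0000 Y0.0000

1 u = 1 mm; y_m = 215.6902 − y.

[1] `<path>` rectangle, #008000→score S525 F1968: (7.7472,99.3437) → (65.4309,99.3437) → (65.4309,72.0188) → (7.7472,72.0188) → (7.7472,99.3437) (closed)

[2] `<path>` regular polygon, #008000→score S525 F1968: (105.3127,175.9284) → (136.3802,209.2883) → (181.8323,205.7982) → (207.4426,168.0863) → (193.9261,124.5504) → (151.4608,107.9739) → (112.0242,130.8392) → (105.3127,175.9284) (closed)

[3] `<path>` cubic bezier, #008000→score S525 F1968: (156.9362,129.1689) → (149.8714,107.6959) → (120.0057,55.1157) → (110.4507,21.6288)

[4] `<polygon>` closed polygon, #008000→score S525 F1968: (68.7695,179.5280) → (36.9117,190.7015) → (180.0979,46.7243) → (189.9148,96.7714) → (80.8319,34.2649) → (68.7695,179.5280) (closed)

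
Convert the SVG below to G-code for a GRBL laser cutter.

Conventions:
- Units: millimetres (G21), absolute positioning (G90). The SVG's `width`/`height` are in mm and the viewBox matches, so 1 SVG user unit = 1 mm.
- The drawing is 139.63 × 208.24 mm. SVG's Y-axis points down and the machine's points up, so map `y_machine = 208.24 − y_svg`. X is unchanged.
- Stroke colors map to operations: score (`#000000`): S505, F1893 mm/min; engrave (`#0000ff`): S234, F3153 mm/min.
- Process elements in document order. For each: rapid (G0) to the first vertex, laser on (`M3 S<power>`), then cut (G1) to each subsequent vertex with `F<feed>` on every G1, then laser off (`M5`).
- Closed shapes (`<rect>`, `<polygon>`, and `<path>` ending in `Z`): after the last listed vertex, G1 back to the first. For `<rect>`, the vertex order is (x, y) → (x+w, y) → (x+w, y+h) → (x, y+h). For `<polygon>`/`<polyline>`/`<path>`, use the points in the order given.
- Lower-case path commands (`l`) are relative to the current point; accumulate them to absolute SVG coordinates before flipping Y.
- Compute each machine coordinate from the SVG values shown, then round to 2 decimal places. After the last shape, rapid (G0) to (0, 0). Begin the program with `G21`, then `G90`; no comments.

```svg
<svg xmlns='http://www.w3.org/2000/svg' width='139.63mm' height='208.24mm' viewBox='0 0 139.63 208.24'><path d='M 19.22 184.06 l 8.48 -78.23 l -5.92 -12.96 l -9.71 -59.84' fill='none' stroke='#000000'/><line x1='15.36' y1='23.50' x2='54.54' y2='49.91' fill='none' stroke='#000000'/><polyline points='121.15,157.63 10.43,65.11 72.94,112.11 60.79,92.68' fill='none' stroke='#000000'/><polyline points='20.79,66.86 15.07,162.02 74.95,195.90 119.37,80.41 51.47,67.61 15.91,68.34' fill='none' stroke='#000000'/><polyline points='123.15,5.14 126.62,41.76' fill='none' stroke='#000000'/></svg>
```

Since the viewBox matches the mm dimensions, user units are millimetres directly. The only transform is the Y-flip y_m = 208.24 − y_svg.

Shape 1 is a open polyline drawn with `<path>`. Its stroke #000000 means score at S505, F1893. After flipping Y the toolpath is (19.22,24.18) → (27.70,102.41) → (21.78,115.37) → (12.07,175.21).

Shape 2 is a line segment drawn with `<line>`. Its stroke #000000 means score at S505, F1893. After flipping Y the toolpath is (15.36,184.74) → (54.54,158.33).

Shape 3 is a open polyline drawn with `<polyline>`. Its stroke #000000 means score at S505, F1893. After flipping Y the toolpath is (121.15,50.61) → (10.43,143.13) → (72.94,96.13) → (60.79,115.56).

Shape 4 is a open polyline drawn with `<polyline>`. Its stroke #000000 means score at S505, F1893. After flipping Y the toolpath is (20.79,141.38) → (15.07,46.22) → (74.95,12.34) → (119.37,127.83) → (51.47,140.63) → (15.91,139.90).

Shape 5 is a line segment drawn with `<polyline>`. Its stroke #000000 means score at S505, F1893. After flipping Y the toolpath is (123.15,203.10) → (126.62,166.48).

G21
G90
G0 X19.22 Y24.18
M3 S505
G1 X27.70 Y102.41 F1893
G1 X21.78 Y115.37 F1893
G1 X12.07 Y175.21 F1893
M5
G0 X15.36 Y184.74
M3 S505
G1 X54.54 Y158.33 F1893
M5
G0 X121.15 Y50.61
M3 S505
G1 X10.43 Y143.13 F1893
G1 X72.94 Y96.13 F1893
G1 X60.79 Y115.56 F1893
M5
G0 X20.79 Y141.38
M3 S505
G1 X15.07 Y46.22 F1893
G1 X74.95 Y12.34 F1893
G1 X119.37 Y127.83 F1893
G1 X51.47 Y140.63 F1893
G1 X15.91 Y139.90 F1893
M5
G0 X123.15 Y203.10
M3 S505
G1 X126.62 Y166.48 F1893
M5
G0 X0.00 Y0.00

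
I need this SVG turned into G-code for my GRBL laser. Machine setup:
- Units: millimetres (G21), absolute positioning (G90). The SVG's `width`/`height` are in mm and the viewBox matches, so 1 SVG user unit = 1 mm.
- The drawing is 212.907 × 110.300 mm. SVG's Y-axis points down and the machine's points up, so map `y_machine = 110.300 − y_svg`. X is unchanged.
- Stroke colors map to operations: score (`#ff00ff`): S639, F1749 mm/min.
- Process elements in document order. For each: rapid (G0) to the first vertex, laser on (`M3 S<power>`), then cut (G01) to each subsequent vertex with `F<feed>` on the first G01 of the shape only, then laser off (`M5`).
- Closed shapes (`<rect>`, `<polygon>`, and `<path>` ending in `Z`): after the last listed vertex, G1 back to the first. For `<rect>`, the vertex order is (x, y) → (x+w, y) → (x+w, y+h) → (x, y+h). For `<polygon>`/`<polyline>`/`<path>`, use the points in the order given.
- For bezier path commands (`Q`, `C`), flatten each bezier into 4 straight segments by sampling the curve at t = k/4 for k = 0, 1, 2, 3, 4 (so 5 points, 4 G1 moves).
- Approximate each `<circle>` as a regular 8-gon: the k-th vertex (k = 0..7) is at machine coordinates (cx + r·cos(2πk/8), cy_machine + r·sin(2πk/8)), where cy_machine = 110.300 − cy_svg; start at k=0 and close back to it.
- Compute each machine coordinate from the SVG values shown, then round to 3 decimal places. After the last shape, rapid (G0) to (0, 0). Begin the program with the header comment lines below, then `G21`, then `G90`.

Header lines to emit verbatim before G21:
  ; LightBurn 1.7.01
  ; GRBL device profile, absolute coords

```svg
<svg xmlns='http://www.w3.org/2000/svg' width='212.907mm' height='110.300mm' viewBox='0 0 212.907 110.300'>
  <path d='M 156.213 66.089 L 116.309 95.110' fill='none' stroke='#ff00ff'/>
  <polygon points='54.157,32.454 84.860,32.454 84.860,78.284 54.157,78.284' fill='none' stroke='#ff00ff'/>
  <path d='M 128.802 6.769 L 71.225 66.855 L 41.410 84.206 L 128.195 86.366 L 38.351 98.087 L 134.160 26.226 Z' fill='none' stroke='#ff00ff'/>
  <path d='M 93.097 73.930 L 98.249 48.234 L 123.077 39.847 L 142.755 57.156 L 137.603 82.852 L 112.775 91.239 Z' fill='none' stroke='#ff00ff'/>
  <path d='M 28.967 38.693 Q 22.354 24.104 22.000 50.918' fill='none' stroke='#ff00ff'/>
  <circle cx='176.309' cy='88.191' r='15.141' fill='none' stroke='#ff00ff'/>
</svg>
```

; LightBurn 1.7.01
; GRBL device profile, absolute coords
G21
G90
G0 X156.213 Y44.211
M3 S639
G01 X116.309 Y15.190 F1749
M5
G0 X54.157 Y77.846
M3 S639
G01 X84.860 Y77.846 F1749
G01 X84.860 Y32.016
G01 X54.157 Y32.016
G01 X54.157 Y77.846
M5
G0 X128.802 Y103.531
M3 S639
G01 X71.225 Y43.445 F1749
G01 X41.410 Y26.094
G01 X128.195 Y23.934
G01 X38.351 Y12.213
G01 X134.160 Y84.074
G01 X128.802 Y103.531
M5
G0 X93.097 Y36.370
M3 S639
G01 X98.249 Y62.066 F1749
G01 X123.077 Y70.453
G01 X142.755 Y53.144
G01 X137.603 Y27.448
G01 X112.775 Y19.061
G01 X93.097 Y36.370
M5
G0 X28.967 Y71.607
M3 S639
G01 X26.052 Y76.314 F1749
G01 X23.919 Y75.845
G01 X22.568 Y70.201
G01 X22.000 Y59.382
M5
G0 X191.450 Y22.109
M3 S639
G01 X187.015 Y32.815 F1749
G01 X176.309 Y37.250
G01 X165.603 Y32.815
G01 X161.168 Y22.109
G01 X165.603 Y11.403
G01 X176.309 Y6.968
G01 X187.015 Y11.403
G01 X191.450 Y22.109
M5
G0 X0.000 Y0.000

1 u = 1 mm; y_m = 110.300 − y.

[1] `<path>` line segment, #ff00ff→score S639 F1749: (156.213,44.211) → (116.309,15.190)

[2] `<polygon>` rectangle, #ff00ff→score S639 F1749: (54.157,77.846) → (84.860,77.846) → (84.860,32.016) → (54.157,32.016) → (54.157,77.846) (closed)

[3] `<path>` closed polygon, #ff00ff→score S639 F1749: (128.802,103.531) → (71.225,43.445) → (41.410,26.094) → (128.195,23.934) → (38.351,12.213) → (134.160,84.074) → (128.802,103.531) (closed)

[4] `<path>` regular polygon, #ff00ff→score S639 F1749: (93.097,36.370) → (98.249,62.066) → (123.077,70.453) → (142.755,53.144) → (137.603,27.448) → (112.775,19.061) → (93.097,36.370) (closed)

[5] `<path>` quadratic bezier, #ff00ff→score S639 F1749: (28.967,71.607) → (26.052,76.314) → (23.919,75.845) → (22.568,70.201) → (22.000,59.382)

[6] `<circle>` circle, #ff00ff→score S639 F1749: (191.450,22.109) → (187.015,32.815) → (176.309,37.250) → (165.603,32.815) → (161.168,22.109) → (165.603,11.403) → (176.309,6.968) → (187.015,11.403) → (191.450,22.109) (closed)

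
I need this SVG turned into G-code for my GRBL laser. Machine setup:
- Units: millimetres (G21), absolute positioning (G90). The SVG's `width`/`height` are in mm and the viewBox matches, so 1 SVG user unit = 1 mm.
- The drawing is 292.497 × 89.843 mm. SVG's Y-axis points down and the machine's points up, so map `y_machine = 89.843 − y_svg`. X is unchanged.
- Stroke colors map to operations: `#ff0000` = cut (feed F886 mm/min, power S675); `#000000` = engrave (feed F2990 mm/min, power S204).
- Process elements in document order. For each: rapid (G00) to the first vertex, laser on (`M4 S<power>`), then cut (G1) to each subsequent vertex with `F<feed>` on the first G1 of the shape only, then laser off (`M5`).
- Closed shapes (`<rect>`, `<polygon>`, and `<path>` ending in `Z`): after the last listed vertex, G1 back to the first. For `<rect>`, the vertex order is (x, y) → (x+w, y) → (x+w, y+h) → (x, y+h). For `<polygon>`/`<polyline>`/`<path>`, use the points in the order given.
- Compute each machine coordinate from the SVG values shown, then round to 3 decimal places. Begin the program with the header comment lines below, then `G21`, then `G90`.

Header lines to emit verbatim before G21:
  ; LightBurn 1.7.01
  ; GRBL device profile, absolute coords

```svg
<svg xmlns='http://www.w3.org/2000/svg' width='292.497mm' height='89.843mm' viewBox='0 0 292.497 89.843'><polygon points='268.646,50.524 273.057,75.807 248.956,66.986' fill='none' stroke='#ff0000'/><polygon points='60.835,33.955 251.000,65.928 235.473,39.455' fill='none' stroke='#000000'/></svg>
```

; LightBurn 1.7.01
; GRBL device profile, absolute coords
G21
G90
G00 X268.646 Y39.319
M4 S675
G1 X273.057 Y14.036 F886
G1 X248.956 Y22.857
G1 X268.646 Y39.319
M5
G00 X60.835 Y55.888
M4 S204
G1 X251.000 Y23.915 F2990
G1 X235.473 Y50.388
G1 X60.835 Y55.888
M5

viewBox `0 0 292.497 89.843` with mm width/height → 1 unit = 1 mm. Flip: y_m = 89.843 − y_svg.

**Shape 1** — `<polygon>` regular polygon, stroke `#ff0000` → cut (S675, F886). Machine vertices: (268.646,39.319) → (273.057,14.036) → (248.956,22.857) → (268.646,39.319). Closed: final G1 returns to the first vertex.

**Shape 2** — `<polygon>` closed polygon, stroke `#000000` → engrave (S204, F2990). Machine vertices: (60.835,55.888) → (251.000,23.915) → (235.473,50.388) → (60.835,55.888). Closed: final G1 returns to the first vertex.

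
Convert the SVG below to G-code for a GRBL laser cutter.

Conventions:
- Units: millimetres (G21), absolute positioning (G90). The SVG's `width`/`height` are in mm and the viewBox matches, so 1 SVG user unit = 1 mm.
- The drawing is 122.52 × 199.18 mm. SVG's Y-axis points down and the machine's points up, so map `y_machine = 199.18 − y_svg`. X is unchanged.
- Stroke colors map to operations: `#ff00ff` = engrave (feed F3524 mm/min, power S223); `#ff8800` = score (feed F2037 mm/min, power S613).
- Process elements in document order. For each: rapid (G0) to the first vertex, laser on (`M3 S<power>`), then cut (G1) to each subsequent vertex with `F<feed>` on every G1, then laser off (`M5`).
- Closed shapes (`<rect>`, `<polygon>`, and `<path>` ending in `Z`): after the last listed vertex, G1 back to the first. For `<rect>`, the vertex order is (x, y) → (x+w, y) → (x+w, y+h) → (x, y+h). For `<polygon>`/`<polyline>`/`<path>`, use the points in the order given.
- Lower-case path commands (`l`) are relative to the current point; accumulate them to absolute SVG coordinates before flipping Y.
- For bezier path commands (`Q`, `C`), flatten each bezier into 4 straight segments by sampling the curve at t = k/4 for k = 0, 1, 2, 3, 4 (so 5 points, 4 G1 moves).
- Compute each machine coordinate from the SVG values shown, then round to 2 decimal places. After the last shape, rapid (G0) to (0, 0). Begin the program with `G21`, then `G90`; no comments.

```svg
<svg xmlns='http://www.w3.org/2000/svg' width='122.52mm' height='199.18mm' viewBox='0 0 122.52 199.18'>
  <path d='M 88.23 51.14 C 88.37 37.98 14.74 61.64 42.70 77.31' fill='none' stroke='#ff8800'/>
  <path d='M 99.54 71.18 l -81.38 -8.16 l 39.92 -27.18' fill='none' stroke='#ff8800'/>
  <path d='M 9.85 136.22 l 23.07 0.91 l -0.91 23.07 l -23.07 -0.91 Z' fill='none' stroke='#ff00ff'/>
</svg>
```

G21
G90
G0 X88.23 Y148.04
M3 S613
G1 X77.24 Y151.71 F2037
G1 X55.03 Y145.77 F2037
G1 X38.04 Y134.42 F2037
G1 X42.70 Y121.87 F2037
M5
G0 X99.54 Y128.00
M3 S613
G1 X18.16 Y136.16 F2037
G1 X58.08 Y163.34 F2037
M5
G0 X9.85 Y62.96
M3 S223
G1 X32.92 Y62.05 F3524
G1 X32.01 Y38.98 F3524
G1 X8.94 Y39.89 F3524
G1 X9.85 Y62.96 F3524
M5
G0 X0.00 Y0.00

Since the viewBox matches the mm dimensions, user units are millimetres directly. The only transform is the Y-flip y_m = 199.18 − y_svg.

Shape 1 is a cubic bezier drawn with `<path>`. Its stroke #ff8800 means score at S613, F2037. After flipping Y the toolpath is (88.23,148.04) → (77.24,151.71) → (55.03,145.77) → (38.04,134.42) → (42.70,121.87).

Shape 2 is a open polyline drawn with `<path>`. Its stroke #ff8800 means score at S613, F2037. After flipping Y the toolpath is (99.54,128.00) → (18.16,136.16) → (58.08,163.34).

Shape 3 is a regular polygon drawn with `<path>`. Its stroke #ff00ff means engrave at S223, F3524. After flipping Y the toolpath is (9.85,62.96) → (32.92,62.05) → (32.01,38.98) → (8.94,39.89) → (9.85,62.96), returning to the start.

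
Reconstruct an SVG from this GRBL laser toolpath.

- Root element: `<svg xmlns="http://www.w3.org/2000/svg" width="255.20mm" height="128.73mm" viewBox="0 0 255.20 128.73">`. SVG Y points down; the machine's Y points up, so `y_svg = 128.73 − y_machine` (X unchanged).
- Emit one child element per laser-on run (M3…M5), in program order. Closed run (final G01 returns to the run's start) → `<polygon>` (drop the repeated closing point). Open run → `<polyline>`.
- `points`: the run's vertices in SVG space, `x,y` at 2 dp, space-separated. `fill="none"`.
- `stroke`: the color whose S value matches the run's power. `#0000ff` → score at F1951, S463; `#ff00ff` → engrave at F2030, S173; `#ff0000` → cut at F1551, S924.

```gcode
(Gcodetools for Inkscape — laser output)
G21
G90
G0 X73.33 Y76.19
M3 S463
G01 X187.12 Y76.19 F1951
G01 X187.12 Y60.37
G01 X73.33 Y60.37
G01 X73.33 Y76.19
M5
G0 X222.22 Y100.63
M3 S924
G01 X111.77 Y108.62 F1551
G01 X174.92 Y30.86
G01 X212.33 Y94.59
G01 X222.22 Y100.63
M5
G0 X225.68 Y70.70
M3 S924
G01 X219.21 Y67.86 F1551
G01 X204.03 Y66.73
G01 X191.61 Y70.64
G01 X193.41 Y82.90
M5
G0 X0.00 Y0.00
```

y_svg = 128.73 − y_m.

[1] S463→`#0000ff` (score); closed run; points: 73.33,52.54 187.12,52.54 187.12,68.36 73.33,68.36

[2] S924→`#ff0000` (cut); closed run; points: 222.22,28.10 111.77,20.11 174.92,97.87 212.33,34.14

[3] S924→`#ff0000` (cut); open run; points: 225.68,58.03 219.21,60.87 204.03,62.00 191.61,58.09 193.41,45.83

<svg xmlns="http://www.w3.org/2000/svg" width="255.20mm" height="128.73mm" viewBox="0 0 255.20 128.73">
  <polygon points="73.33,52.54 187.12,52.54 187.12,68.36 73.33,68.36" fill="none" stroke="#0000ff"/>
  <polygon points="222.22,28.10 111.77,20.11 174.92,97.87 212.33,34.14" fill="none" stroke="#ff0000"/>
  <polyline points="225.68,58.03 219.21,60.87 204.03,62.00 191.61,58.09 193.41,45.83" fill="none" stroke="#ff0000"/>
</svg>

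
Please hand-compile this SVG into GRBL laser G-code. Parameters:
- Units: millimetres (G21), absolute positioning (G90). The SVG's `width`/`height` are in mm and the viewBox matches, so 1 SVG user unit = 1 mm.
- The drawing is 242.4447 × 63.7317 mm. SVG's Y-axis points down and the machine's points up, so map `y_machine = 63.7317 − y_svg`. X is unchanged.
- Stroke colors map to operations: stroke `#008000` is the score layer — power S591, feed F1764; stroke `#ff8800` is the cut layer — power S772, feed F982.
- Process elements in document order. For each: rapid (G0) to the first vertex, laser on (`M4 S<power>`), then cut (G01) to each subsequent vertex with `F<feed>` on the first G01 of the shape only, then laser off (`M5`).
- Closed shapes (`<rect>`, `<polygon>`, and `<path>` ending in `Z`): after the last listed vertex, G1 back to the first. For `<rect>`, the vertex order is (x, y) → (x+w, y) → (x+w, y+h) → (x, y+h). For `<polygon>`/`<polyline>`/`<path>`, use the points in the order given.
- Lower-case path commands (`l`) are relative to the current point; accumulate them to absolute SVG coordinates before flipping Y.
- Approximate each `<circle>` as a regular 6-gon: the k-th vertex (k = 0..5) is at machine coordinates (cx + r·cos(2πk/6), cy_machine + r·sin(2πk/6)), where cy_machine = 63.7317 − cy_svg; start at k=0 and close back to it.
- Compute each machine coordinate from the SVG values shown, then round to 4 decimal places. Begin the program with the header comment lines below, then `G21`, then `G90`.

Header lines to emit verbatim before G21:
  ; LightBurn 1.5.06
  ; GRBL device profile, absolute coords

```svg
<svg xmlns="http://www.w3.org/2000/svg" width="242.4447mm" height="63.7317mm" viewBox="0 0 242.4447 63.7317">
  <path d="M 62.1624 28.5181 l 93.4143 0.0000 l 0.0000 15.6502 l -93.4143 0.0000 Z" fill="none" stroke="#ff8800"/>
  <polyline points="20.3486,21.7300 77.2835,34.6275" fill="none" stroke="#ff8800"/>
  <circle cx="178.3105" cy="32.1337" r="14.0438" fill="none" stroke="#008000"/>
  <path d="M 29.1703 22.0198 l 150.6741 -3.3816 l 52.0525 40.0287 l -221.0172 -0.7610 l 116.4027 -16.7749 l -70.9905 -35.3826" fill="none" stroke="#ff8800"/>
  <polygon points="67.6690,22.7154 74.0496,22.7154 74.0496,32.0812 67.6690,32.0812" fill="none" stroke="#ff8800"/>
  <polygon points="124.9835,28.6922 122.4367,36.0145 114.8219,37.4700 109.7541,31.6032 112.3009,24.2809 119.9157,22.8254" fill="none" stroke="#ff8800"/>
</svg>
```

Since the viewBox matches the mm dimensions, user units are millimetres directly. The only transform is the Y-flip y_m = 63.7317 − y_svg.

Shape 1 is a rectangle drawn with `<path>`. Its stroke #ff8800 means cut at S772, F982. After flipping Y the toolpath is (62.1624,35.2136) → (155.5767,35.2136) → (155.5767,19.5634) → (62.1624,19.5634) → (62.1624,35.2136), returning to the start.

Shape 2 is a line segment drawn with `<polyline>`. Its stroke #ff8800 means cut at S772, F982. After flipping Y the toolpath is (20.3486,42.0017) → (77.2835,29.1042).

Shape 3 is a circle drawn with `<circle>`. Its stroke #008000 means score at S591, F1764. After flipping Y the toolpath is (192.3543,31.5980) → (185.3324,43.7603) → (171.2886,43.7603) → (164.2667,31.5980) → (171.2886,19.4357) → (185.3324,19.4357) → (192.3543,31.5980), returning to the start.

Shape 4 is a open polyline drawn with `<path>`. Its stroke #ff8800 means cut at S772, F982. After flipping Y the toolpath is (29.1703,41.7119) → (179.8444,45.0935) → (231.8969,5.0648) → (10.8797,5.8258) → (127.2824,22.6007) → (56.2919,57.9833).

Shape 5 is a rectangle drawn with `<polygon>`. Its stroke #ff8800 means cut at S772, F982. After flipping Y the toolpath is (67.6690,41.0163) → (74.0496,41.0163) → (74.0496,31.6505) → (67.6690,31.6505) → (67.6690,41.0163), returning to the start.

Shape 6 is a regular polygon drawn with `<polygon>`. Its stroke #ff8800 means cut at S772, F982. After flipping Y the toolpath is (124.9835,35.0395) → (122.4367,27.7172) → (114.8219,26.2617) → (109.7541,32.1285) → (112.3009,39.4508) → (119.9157,40.9063) → (124.9835,35.0395), returning to the start.

; LightBurn 1.5.06
; GRBL device profile, absolute coords
G21
G90
G0 X62.1624 Y35.2136
M4 S772
G01 X155.5767 Y35.2136 F982
G01 X155.5767 Y19.5634
G01 X62.1624 Y19.5634
G01 X62.1624 Y35.2136
M5
G0 X20.3486 Y42.0017
M4 S772
G01 X77.2835 Y29.1042 F982
M5
G0 X192.3543 Y31.5980
M4 S591
G01 X185.3324 Y43.7603 F1764
G01 X171.2886 Y43.7603
G01 X164.2667 Y31.5980
G01 X171.2886 Y19.4357
G01 X185.3324 Y19.4357
G01 X192.3543 Y31.5980
M5
G0 X29.1703 Y41.7119
M4 S772
G01 X179.8444 Y45.0935 F982
G01 X231.8969 Y5.0648
G01 X10.8797 Y5.8258
G01 X127.2824 Y22.6007
G01 X56.2919 Y57.9833
M5
G0 X67.6690 Y41.0163
M4 S772
G01 X74.0496 Y41.0163 F982
G01 X74.0496 Y31.6505
G01 X67.6690 Y31.6505
G01 X67.6690 Y41.0163
M5
G0 X124.9835 Y35.0395
M4 S772
G01 X122.4367 Y27.7172 F982
G01 X114.8219 Y26.2617
G01 X109.7541 Y32.1285
G01 X112.3009 Y39.4508
G01 X119.9157 Y40.9063
G01 X124.9835 Y35.0395
M5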